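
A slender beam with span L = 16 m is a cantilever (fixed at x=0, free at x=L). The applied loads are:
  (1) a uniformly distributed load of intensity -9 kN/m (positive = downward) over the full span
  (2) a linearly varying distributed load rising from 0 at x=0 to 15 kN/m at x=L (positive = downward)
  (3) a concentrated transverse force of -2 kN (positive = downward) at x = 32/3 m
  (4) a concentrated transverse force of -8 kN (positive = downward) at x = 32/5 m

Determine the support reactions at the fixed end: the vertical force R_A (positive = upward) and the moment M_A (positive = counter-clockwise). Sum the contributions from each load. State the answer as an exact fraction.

R_A = -34 kN, M_A = 832/15 kN·m

Load 1 — uniform load w=-9 kN/m over full span:
  R_A = wL = (-9)·16 = -144 kN
  M_A = wL²/2 = (-9)·16²/2 = -1152 kN·m
Load 2 — triangular load w₀=15 kN/m (0→w₀ over full span):
  R_A = w₀L/2 = 15·16/2 = 120 kN
  M_A = w₀L²/3 = 15·16²/3 = 1280 kN·m
Load 3 — point force P=-2 kN at a=32/3 m (b=L-a=16/3):
  R_A = P = (-2) = -2 kN
  M_A = Pa = (-2)·(32/3) = -64/3 kN·m
Load 4 — point force P=-8 kN at a=32/5 m (b=L-a=48/5):
  R_A = P = (-8) = -8 kN
  M_A = Pa = (-8)·(32/5) = -256/5 kN·m
Superposition: R_A = -34 kN, M_A = 832/15 kN·m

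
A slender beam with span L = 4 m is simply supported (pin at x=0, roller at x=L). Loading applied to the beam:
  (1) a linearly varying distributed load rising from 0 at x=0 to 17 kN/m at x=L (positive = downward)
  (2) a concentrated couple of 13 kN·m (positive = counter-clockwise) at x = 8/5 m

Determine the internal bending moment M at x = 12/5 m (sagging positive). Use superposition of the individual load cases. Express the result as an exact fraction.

M(12/5) = 1526/125 kN·m

Load 1 — triangular load w₀=17 kN/m (0→w₀ over full span):
  M_1 = w₀Lx/6 - w₀x³/(6L) = 17·4·(12/5)/6 - 17·(12/5)³/(6·4) = 2176/125 kN·m
Load 2 — applied couple M₀=13 kN·m at a=8/5 m (b=L-a=12/5):
  M_2 = M₀x/L - M₀  [x>a] = 13·(12/5)/4 - 13 = -26/5 kN·m
Superposition: M = Σ M_i = 1526/125 kN·m ≈ 12.208000 kN·m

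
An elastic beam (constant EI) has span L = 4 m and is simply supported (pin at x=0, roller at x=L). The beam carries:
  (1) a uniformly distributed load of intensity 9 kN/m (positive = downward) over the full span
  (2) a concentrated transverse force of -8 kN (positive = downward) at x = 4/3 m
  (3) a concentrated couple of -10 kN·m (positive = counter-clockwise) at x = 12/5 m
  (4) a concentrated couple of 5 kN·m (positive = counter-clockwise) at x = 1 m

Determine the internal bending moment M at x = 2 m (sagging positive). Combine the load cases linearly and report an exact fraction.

Load 1 — uniform load w=9 kN/m over full span:
  M_1 = wx(L-x)/2 = 9·2·(4-2)/2 = 18 kN·m
Load 2 — point force P=-8 kN at a=4/3 m (b=L-a=8/3):
  M_2 = Pa(L-x)/L  [x>a] = (-8)·(4/3)·(4-2)/4 = -16/3 kN·m
Load 3 — applied couple M₀=-10 kN·m at a=12/5 m (b=L-a=8/5):
  M_3 = M₀x/L  [x≤a] = (-10)·2/4 = -5 kN·m
Load 4 — applied couple M₀=5 kN·m at a=1 m (b=L-a=3):
  M_4 = M₀x/L - M₀  [x>a] = 5·2/4 - 5 = -5/2 kN·m
Superposition: M = Σ M_i = 31/6 kN·m ≈ 5.166667 kN·m

M(2) = 31/6 kN·m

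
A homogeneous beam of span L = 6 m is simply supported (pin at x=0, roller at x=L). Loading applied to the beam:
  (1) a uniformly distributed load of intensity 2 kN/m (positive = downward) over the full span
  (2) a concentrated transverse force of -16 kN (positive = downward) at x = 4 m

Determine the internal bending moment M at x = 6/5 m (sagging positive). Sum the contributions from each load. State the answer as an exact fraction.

M(6/5) = -16/25 kN·m

Load 1 — uniform load w=2 kN/m over full span:
  M_1 = wx(L-x)/2 = 2·(6/5)·(6-(6/5))/2 = 144/25 kN·m
Load 2 — point force P=-16 kN at a=4 m (b=L-a=2):
  M_2 = Pbx/L  [x≤a] = (-16)·2·(6/5)/6 = -32/5 kN·m
Superposition: M = Σ M_i = -16/25 kN·m ≈ -0.640000 kN·m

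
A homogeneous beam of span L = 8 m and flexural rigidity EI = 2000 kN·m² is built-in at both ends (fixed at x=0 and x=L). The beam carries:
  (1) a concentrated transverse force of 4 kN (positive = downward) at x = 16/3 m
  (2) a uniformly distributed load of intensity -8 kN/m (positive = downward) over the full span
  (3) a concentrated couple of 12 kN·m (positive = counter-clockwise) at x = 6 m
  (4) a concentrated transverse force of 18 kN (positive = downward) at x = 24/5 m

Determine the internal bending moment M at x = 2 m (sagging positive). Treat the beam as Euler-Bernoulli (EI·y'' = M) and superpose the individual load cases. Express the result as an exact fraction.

M(2) = -193229/27000 kN·m

Load 1 — point force P=4 kN at a=16/3 m (b=L-a=8/3):
  M_1 = Pb²(3a+b)x/L³ - Pab²/L²  [x≤a] = 4·(8/3)²·(3·(16/3)+(8/3))·2/8³ - 4·(16/3)·(8/3)²/8² = -8/27 kN·m
Load 2 — uniform load w=-8 kN/m over full span:
  M_2 = wLx/2 - wL²/12 - wx²/2 = (-8)·8·2/2 - (-8)·8²/12 - (-8)·2²/2 = -16/3 kN·m
Load 3 — applied couple M₀=12 kN·m at a=6 m (b=L-a=2):
  M_3 = R_Ax - M_A  [x≤a] with R_A=27/16, M_A=15/4 = (27/16)·2 - (15/4) = -3/8 kN·m
Load 4 — point force P=18 kN at a=24/5 m (b=L-a=16/5):
  M_4 = Pb²(3a+b)x/L³ - Pab²/L²  [x≤a] = 18·(16/5)²·(3·(24/5)+(16/5))·2/8³ - 18·(24/5)·(16/5)²/8² = -144/125 kN·m
Superposition: M = Σ M_i = -193229/27000 kN·m ≈ -7.156630 kN·m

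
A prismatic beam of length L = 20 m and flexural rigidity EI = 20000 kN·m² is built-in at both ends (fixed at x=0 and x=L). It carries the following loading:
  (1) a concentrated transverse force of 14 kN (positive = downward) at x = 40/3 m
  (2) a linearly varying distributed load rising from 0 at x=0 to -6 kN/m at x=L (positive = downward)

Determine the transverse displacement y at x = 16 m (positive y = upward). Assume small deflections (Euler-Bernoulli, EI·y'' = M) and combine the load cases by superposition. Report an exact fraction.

Load 1 — point force P=14 kN at a=40/3 m (b=L-a=20/3):
  y_1 = -Pa²(L-x)²(3bL-(3b+a)(L-x))/(6L³EI)  [x>a] = -14·(40/3)²·(20-16)²·(3·(20/3)·20-(3·(20/3)+(40/3))·(20-16))/(6·20³·20000) = -112/10125 m
Load 2 — triangular load w₀=-6 kN/m (0→w₀ over full span):
  y_2 = -w₀x²(L-x)²(x+2L)/(120LEI) = -(-6)·16²·(20-16)²·(16+2·20)/(120·20·20000) = 448/15625 m
Superposition: y = Σ y_i = 22288/1265625 m ≈ 0.017610 m

y(16) = 22288/1265625 m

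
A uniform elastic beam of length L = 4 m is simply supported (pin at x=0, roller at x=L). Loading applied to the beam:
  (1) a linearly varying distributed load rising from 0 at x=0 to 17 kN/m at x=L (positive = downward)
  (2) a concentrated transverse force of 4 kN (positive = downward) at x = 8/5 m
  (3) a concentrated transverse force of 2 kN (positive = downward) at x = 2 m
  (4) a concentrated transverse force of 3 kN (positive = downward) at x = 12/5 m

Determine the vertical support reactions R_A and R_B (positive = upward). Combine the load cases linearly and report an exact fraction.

Load 1 — triangular load w₀=17 kN/m (0→w₀ over full span):
  R_A = w₀L/6 = 17·4/6 = 34/3 kN
  R_B = w₀L/3 = 17·4/3 = 68/3 kN
Load 2 — point force P=4 kN at a=8/5 m (b=L-a=12/5):
  R_A = Pb/L = 4·(12/5)/4 = 12/5 kN
  R_B = Pa/L = 4·(8/5)/4 = 8/5 kN
Load 3 — point force P=2 kN at a=2 m (b=L-a=2):
  R_A = Pb/L = 2·2/4 = 1 kN
  R_B = Pa/L = 2·2/4 = 1 kN
Load 4 — point force P=3 kN at a=12/5 m (b=L-a=8/5):
  R_A = Pb/L = 3·(8/5)/4 = 6/5 kN
  R_B = Pa/L = 3·(12/5)/4 = 9/5 kN
Superposition: R_A = 239/15 kN, R_B = 406/15 kN

R_A = 239/15 kN, R_B = 406/15 kN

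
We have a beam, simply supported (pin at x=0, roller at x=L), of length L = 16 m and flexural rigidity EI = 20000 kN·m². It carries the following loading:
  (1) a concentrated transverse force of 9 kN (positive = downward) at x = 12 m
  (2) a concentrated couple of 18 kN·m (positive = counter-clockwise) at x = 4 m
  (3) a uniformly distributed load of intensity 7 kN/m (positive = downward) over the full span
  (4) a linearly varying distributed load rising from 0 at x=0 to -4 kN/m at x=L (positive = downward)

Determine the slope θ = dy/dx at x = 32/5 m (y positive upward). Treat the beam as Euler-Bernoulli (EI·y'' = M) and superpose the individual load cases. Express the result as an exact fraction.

Load 1 — point force P=9 kN at a=12 m (b=L-a=4):
  θ_1 = -Pb(L²-b²-3x²)/(6LEI)  [x≤a] = -9·4·(16²-4²-3·(32/5)²)/(6·16·20000) = -549/250000 rad
Load 2 — applied couple M₀=18 kN·m at a=4 m (b=L-a=12):
  θ_2 = (M₀x²/(2L)-M₀(x-a)+C₁)/EI  [x>a] with C₁=M₀(3b²-L²)/(6L)=33 = (18·(32/5)²/(2·16)-18·((32/5)-4)+33)/20000 = 321/500000 rad
Load 3 — uniform load w=7 kN/m over full span:
  θ_3 = -w(L³-6Lx²+4x³)/(24EI) = -7·(16³-6·16·(32/5)²+4·(32/5)³)/(24·20000) = -4144/234375 rad
Load 4 — triangular load w₀=-4 kN/m (0→w₀ over full span):
  θ_4 = -w₀(7L⁴-30L²x²+15x⁴)/(360LEI) = -(-4)·(7·16⁴-30·16²·(32/5)²+15·(32/5)⁴)/(360·16·20000) = 20672/3515625 rad
Superposition: θ = Σ θ_i = -1502441/112500000 rad ≈ -0.013355 rad

θ(32/5) = -1502441/112500000 rad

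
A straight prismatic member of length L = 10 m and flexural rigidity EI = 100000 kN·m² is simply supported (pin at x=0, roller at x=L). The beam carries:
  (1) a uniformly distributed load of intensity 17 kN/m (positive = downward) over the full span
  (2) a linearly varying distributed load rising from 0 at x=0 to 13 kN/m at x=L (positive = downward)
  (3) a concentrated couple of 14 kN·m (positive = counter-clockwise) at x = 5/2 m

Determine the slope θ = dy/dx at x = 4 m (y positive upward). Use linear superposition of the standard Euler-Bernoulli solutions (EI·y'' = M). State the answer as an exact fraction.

θ(4) = -4273/1440000 rad

Load 1 — uniform load w=17 kN/m over full span:
  θ_1 = -w(L³-6Lx²+4x³)/(24EI) = -17·(10³-6·10·4²+4·4³)/(24·100000) = -629/300000 rad
Load 2 — triangular load w₀=13 kN/m (0→w₀ over full span):
  θ_2 = -w₀(7L⁴-30L²x²+15x⁴)/(360LEI) = -13·(7·10⁴-30·10²·4²+15·4⁴)/(360·10·100000) = -4199/4500000 rad
Load 3 — applied couple M₀=14 kN·m at a=5/2 m (b=L-a=15/2):
  θ_3 = (M₀x²/(2L)-M₀(x-a)+C₁)/EI  [x>a] with C₁=M₀(3b²-L²)/(6L)=385/24 = (14·4²/(2·10)-14·(4-(5/2))+(385/24))/100000 = 749/12000000 rad
Superposition: θ = Σ θ_i = -4273/1440000 rad ≈ -0.002967 rad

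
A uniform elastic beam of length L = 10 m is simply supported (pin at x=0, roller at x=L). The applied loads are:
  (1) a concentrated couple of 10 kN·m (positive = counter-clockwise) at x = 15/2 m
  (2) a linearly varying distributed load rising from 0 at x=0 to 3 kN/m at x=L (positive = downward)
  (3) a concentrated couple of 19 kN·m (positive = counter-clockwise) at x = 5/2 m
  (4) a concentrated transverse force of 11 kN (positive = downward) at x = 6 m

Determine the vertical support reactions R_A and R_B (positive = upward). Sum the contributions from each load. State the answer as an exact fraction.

R_A = 123/10 kN, R_B = 137/10 kN

Load 1 — applied couple M₀=10 kN·m at a=15/2 m (b=L-a=5/2):
  R_A = M₀/L = 10/10 = 1 kN
  R_B = -M₀/L = -10/10 = -1 kN
Load 2 — triangular load w₀=3 kN/m (0→w₀ over full span):
  R_A = w₀L/6 = 3·10/6 = 5 kN
  R_B = w₀L/3 = 3·10/3 = 10 kN
Load 3 — applied couple M₀=19 kN·m at a=5/2 m (b=L-a=15/2):
  R_A = M₀/L = 19/10 kN
  R_B = -M₀/L = -19/10 kN
Load 4 — point force P=11 kN at a=6 m (b=L-a=4):
  R_A = Pb/L = 11·4/10 = 22/5 kN
  R_B = Pa/L = 11·6/10 = 33/5 kN
Superposition: R_A = 123/10 kN, R_B = 137/10 kN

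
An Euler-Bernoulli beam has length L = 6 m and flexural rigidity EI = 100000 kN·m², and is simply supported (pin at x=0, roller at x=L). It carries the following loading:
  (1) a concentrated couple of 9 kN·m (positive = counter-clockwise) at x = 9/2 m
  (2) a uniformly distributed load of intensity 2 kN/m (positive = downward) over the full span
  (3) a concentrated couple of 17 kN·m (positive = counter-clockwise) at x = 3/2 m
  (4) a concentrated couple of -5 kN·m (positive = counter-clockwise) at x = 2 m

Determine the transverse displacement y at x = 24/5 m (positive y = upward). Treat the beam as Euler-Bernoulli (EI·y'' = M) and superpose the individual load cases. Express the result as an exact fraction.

Load 1 — applied couple M₀=9 kN·m at a=9/2 m (b=L-a=3/2):
  y_1 = (M₀x³/(6L)-M₀(x-a)²/2+C₁x)/EI  [x>a] with C₁=M₀(3b²-L²)/(6L)=-117/16 = (9·(24/5)³/(6·6)-9·((24/5)-(9/2))²/2+(-117/16)·(24/5))/100000 = -7857/100000000 m
Load 2 — uniform load w=2 kN/m over full span:
  y_2 = -wx(L³-2Lx²+x³)/(24EI) = -2·(24/5)·(6³-2·6·(24/5)²+(24/5)³)/(24·100000) = -783/3906250 m
Load 3 — applied couple M₀=17 kN·m at a=3/2 m (b=L-a=9/2):
  y_3 = (M₀x³/(6L)-M₀(x-a)²/2+C₁x)/EI  [x>a] with C₁=M₀(3b²-L²)/(6L)=187/16 = (17·(24/5)³/(6·6)-17·((24/5)-(3/2))²/2+(187/16)·(24/5))/100000 = 15759/100000000 m
Load 4 — applied couple M₀=-5 kN·m at a=2 m (b=L-a=4):
  y_4 = (M₀x³/(6L)-M₀(x-a)²/2+C₁x)/EI  [x>a] with C₁=M₀(3b²-L²)/(6L)=-5/3 = ((-5)·(24/5)³/(6·6)-(-5)·((24/5)-2)²/2+(-5/3)·(24/5))/100000 = -47/1250000 m
Superposition: y = Σ y_i = -39757/250000000 m ≈ -0.000159 m

y(24/5) = -39757/250000000 m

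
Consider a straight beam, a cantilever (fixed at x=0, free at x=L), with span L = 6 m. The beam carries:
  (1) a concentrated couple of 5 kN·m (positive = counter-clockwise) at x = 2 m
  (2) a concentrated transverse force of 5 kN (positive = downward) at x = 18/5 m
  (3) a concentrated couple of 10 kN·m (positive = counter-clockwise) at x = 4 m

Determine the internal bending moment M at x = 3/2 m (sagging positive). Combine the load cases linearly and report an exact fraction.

Load 1 — applied couple M₀=5 kN·m at a=2 m (b=L-a=4):
  M_1 = M₀  [x≤a] = 5 = 5 kN·m
Load 2 — point force P=5 kN at a=18/5 m (b=L-a=12/5):
  M_2 = -P(a-x)  [x≤a] = -5·((18/5)-(3/2)) = -21/2 kN·m
Load 3 — applied couple M₀=10 kN·m at a=4 m (b=L-a=2):
  M_3 = M₀  [x≤a] = 10 = 10 kN·m
Superposition: M = Σ M_i = 9/2 kN·m ≈ 4.500000 kN·m

M(3/2) = 9/2 kN·m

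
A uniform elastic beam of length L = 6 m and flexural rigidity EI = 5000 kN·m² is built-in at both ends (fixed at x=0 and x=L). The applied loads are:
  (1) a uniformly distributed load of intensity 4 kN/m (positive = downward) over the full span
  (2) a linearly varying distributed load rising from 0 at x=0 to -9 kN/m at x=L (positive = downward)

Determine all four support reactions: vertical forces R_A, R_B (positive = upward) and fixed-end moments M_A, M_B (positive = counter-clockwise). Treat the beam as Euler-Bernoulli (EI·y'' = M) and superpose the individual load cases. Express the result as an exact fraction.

R_A = 39/10 kN, M_A = 6/5 kN·m, R_B = -69/10 kN, M_B = 21/5 kN·m

Load 1 — uniform load w=4 kN/m over full span:
  R_A = wL/2 = 4·6/2 = 12 kN
  M_A = wL²/12 = 4·6²/12 = 12 kN·m
  R_B = wL/2 = 4·6/2 = 12 kN
  M_B = -wL²/12 = -4·6²/12 = -12 kN·m
Load 2 — triangular load w₀=-9 kN/m (0→w₀ over full span):
  R_A = 3w₀L/20 = 3·(-9)·6/20 = -81/10 kN
  M_A = w₀L²/30 = (-9)·6²/30 = -54/5 kN·m
  R_B = 7w₀L/20 = 7·(-9)·6/20 = -189/10 kN
  M_B = -w₀L²/20 = -(-9)·6²/20 = 81/5 kN·m
Superposition: R_A = 39/10 kN, M_A = 6/5 kN·m, R_B = -69/10 kN, M_B = 21/5 kN·m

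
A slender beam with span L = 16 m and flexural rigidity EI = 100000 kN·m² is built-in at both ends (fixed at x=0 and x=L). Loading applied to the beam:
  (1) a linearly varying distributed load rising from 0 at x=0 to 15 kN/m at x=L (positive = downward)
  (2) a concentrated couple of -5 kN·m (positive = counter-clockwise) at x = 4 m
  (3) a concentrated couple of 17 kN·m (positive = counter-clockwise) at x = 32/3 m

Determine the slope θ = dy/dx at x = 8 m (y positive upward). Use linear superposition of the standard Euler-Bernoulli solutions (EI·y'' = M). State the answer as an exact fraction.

θ(8) = -123/400000 rad

Load 1 — triangular load w₀=15 kN/m (0→w₀ over full span):
  θ_1 = -w₀(2x(L-x)(L-2x)(x+2L)+x²(L-x)²)/(120LEI) = -15·(2·8·(16-8)·(16-2·8)·(8+2·16)+8²·(16-8)²)/(120·16·100000) = -1/3125 rad
Load 2 — applied couple M₀=-5 kN·m at a=4 m (b=L-a=12):
  θ_2 = (R_Ax²/2 - M_Ax - M₀(x-a))/EI  [x>a] with R_A=-45/128, M_A=15/16 = ((-45/128)·8²/2 - (15/16)·8 - (-5)·(8-4))/100000 = 1/80000 rad
Load 3 — applied couple M₀=17 kN·m at a=32/3 m (b=L-a=16/3):
  θ_3 = (R_Ax²/2 - M_Ax)/EI  [x≤a] with R_A=17/12, M_A=17/3 = ((17/12)·8²/2 - (17/3)·8)/100000 = 0 rad
Superposition: θ = Σ θ_i = -123/400000 rad ≈ -0.000307 rad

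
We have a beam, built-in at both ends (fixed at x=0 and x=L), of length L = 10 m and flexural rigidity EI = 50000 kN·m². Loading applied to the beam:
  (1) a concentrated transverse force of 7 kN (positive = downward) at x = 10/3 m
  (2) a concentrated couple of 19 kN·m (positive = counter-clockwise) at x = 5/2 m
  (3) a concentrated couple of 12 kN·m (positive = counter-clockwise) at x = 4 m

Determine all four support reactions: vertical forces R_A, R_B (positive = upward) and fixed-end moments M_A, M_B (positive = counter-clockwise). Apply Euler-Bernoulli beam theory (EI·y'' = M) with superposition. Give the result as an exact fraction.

R_A = 488737/54000 kN, M_A = 89077/10800 kN·m, R_B = -110737/54000 kN, M_B = 49597/10800 kN·m

Load 1 — point force P=7 kN at a=10/3 m (b=L-a=20/3):
  R_A = Pb²(3a+b)/L³ = 7·(20/3)²·(3·(10/3)+(20/3))/10³ = 140/27 kN
  M_A = Pab²/L² = 7·(10/3)·(20/3)²/10² = 280/27 kN·m
  R_B = Pa²(a+3b)/L³ = 7·(10/3)²·((10/3)+3·(20/3))/10³ = 49/27 kN
  M_B = -Pa²b/L² = -7·(10/3)²·(20/3)/10² = -140/27 kN·m
Load 2 — applied couple M₀=19 kN·m at a=5/2 m (b=L-a=15/2):
  R_A = 6M₀ab/L³ = 6·19·(5/2)·(15/2)/10³ = 171/80 kN
  M_A = M₀b(2a-b)/L² = 19·(15/2)·(2·(5/2)-(15/2))/10² = -57/16 kN·m
  R_B = -6M₀ab/L³ = -6·19·(5/2)·(15/2)/10³ = -171/80 kN
  M_B = M₀a(2b-a)/L² = 19·(5/2)·(2·(15/2)-(5/2))/10² = 95/16 kN·m
Load 3 — applied couple M₀=12 kN·m at a=4 m (b=L-a=6):
  R_A = 6M₀ab/L³ = 6·12·4·6/10³ = 216/125 kN
  M_A = M₀b(2a-b)/L² = 12·6·(2·4-6)/10² = 36/25 kN·m
  R_B = -6M₀ab/L³ = -6·12·4·6/10³ = -216/125 kN
  M_B = M₀a(2b-a)/L² = 12·4·(2·6-4)/10² = 96/25 kN·m
Superposition: R_A = 488737/54000 kN, M_A = 89077/10800 kN·m, R_B = -110737/54000 kN, M_B = 49597/10800 kN·m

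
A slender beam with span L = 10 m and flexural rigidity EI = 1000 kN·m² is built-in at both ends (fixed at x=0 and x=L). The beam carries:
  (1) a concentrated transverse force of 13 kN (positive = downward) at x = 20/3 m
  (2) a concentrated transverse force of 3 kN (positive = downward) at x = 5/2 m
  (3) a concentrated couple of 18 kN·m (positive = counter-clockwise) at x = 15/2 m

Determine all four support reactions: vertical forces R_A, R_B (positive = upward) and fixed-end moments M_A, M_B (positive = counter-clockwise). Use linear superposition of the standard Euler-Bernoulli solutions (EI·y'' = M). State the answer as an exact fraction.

Load 1 — point force P=13 kN at a=20/3 m (b=L-a=10/3):
  R_A = Pb²(3a+b)/L³ = 13·(10/3)²·(3·(20/3)+(10/3))/10³ = 91/27 kN
  M_A = Pab²/L² = 13·(20/3)·(10/3)²/10² = 260/27 kN·m
  R_B = Pa²(a+3b)/L³ = 13·(20/3)²·((20/3)+3·(10/3))/10³ = 260/27 kN
  M_B = -Pa²b/L² = -13·(20/3)²·(10/3)/10² = -520/27 kN·m
Load 2 — point force P=3 kN at a=5/2 m (b=L-a=15/2):
  R_A = Pb²(3a+b)/L³ = 3·(15/2)²·(3·(5/2)+(15/2))/10³ = 81/32 kN
  M_A = Pab²/L² = 3·(5/2)·(15/2)²/10² = 135/32 kN·m
  R_B = Pa²(a+3b)/L³ = 3·(5/2)²·((5/2)+3·(15/2))/10³ = 15/32 kN
  M_B = -Pa²b/L² = -3·(5/2)²·(15/2)/10² = -45/32 kN·m
Load 3 — applied couple M₀=18 kN·m at a=15/2 m (b=L-a=5/2):
  R_A = 6M₀ab/L³ = 6·18·(15/2)·(5/2)/10³ = 81/40 kN
  M_A = M₀b(2a-b)/L² = 18·(5/2)·(2·(15/2)-(5/2))/10² = 45/8 kN·m
  R_B = -6M₀ab/L³ = -6·18·(15/2)·(5/2)/10³ = -81/40 kN
  M_B = M₀a(2b-a)/L² = 18·(15/2)·(2·(5/2)-(15/2))/10² = -27/8 kN·m
Superposition: R_A = 34243/4320 kN, M_A = 16825/864 kN·m, R_B = 34877/4320 kN, M_B = -20771/864 kN·m

R_A = 34243/4320 kN, M_A = 16825/864 kN·m, R_B = 34877/4320 kN, M_B = -20771/864 kN·m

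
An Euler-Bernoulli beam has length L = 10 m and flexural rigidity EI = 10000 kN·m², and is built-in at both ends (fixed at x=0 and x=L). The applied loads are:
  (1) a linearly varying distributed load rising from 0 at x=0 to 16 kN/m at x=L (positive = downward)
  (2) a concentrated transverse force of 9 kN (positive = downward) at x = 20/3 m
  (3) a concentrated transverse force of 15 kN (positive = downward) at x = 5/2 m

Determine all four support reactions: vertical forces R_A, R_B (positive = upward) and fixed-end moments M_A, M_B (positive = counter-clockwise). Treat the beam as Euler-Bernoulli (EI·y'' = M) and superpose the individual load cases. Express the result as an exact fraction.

Load 1 — triangular load w₀=16 kN/m (0→w₀ over full span):
  R_A = 3w₀L/20 = 3·16·10/20 = 24 kN
  M_A = w₀L²/30 = 16·10²/30 = 160/3 kN·m
  R_B = 7w₀L/20 = 7·16·10/20 = 56 kN
  M_B = -w₀L²/20 = -16·10²/20 = -80 kN·m
Load 2 — point force P=9 kN at a=20/3 m (b=L-a=10/3):
  R_A = Pb²(3a+b)/L³ = 9·(10/3)²·(3·(20/3)+(10/3))/10³ = 7/3 kN
  M_A = Pab²/L² = 9·(20/3)·(10/3)²/10² = 20/3 kN·m
  R_B = Pa²(a+3b)/L³ = 9·(20/3)²·((20/3)+3·(10/3))/10³ = 20/3 kN
  M_B = -Pa²b/L² = -9·(20/3)²·(10/3)/10² = -40/3 kN·m
Load 3 — point force P=15 kN at a=5/2 m (b=L-a=15/2):
  R_A = Pb²(3a+b)/L³ = 15·(15/2)²·(3·(5/2)+(15/2))/10³ = 405/32 kN
  M_A = Pab²/L² = 15·(5/2)·(15/2)²/10² = 675/32 kN·m
  R_B = Pa²(a+3b)/L³ = 15·(5/2)²·((5/2)+3·(15/2))/10³ = 75/32 kN
  M_B = -Pa²b/L² = -15·(5/2)²·(15/2)/10² = -225/32 kN·m
Superposition: R_A = 3743/96 kN, M_A = 2595/32 kN·m, R_B = 6241/96 kN, M_B = -9635/96 kN·m

R_A = 3743/96 kN, M_A = 2595/32 kN·m, R_B = 6241/96 kN, M_B = -9635/96 kN·m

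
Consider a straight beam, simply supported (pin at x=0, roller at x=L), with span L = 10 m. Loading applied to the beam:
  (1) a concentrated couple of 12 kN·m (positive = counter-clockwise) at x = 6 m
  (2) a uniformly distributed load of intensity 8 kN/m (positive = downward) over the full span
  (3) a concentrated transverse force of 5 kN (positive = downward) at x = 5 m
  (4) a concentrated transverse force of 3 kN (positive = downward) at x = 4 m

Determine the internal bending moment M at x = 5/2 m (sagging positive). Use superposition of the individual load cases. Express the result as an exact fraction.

Load 1 — applied couple M₀=12 kN·m at a=6 m (b=L-a=4):
  M_1 = M₀x/L  [x≤a] = 12·(5/2)/10 = 3 kN·m
Load 2 — uniform load w=8 kN/m over full span:
  M_2 = wx(L-x)/2 = 8·(5/2)·(10-(5/2))/2 = 75 kN·m
Load 3 — point force P=5 kN at a=5 m (b=L-a=5):
  M_3 = Pbx/L  [x≤a] = 5·5·(5/2)/10 = 25/4 kN·m
Load 4 — point force P=3 kN at a=4 m (b=L-a=6):
  M_4 = Pbx/L  [x≤a] = 3·6·(5/2)/10 = 9/2 kN·m
Superposition: M = Σ M_i = 355/4 kN·m ≈ 88.750000 kN·m

M(5/2) = 355/4 kN·m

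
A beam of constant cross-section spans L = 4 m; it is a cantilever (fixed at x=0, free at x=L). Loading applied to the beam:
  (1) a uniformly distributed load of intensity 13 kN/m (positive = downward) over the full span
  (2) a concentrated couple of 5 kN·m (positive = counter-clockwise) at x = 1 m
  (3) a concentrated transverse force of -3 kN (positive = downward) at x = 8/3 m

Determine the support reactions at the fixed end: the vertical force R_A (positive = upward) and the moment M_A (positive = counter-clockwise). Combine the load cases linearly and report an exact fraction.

R_A = 49 kN, M_A = 91 kN·m

Load 1 — uniform load w=13 kN/m over full span:
  R_A = wL = 13·4 = 52 kN
  M_A = wL²/2 = 13·4²/2 = 104 kN·m
Load 2 — applied couple M₀=5 kN·m at a=1 m (b=L-a=3):
  R_A = 0 kN
  M_A = -M₀ = -5 kN·m
Load 3 — point force P=-3 kN at a=8/3 m (b=L-a=4/3):
  R_A = P = (-3) = -3 kN
  M_A = Pa = (-3)·(8/3) = -8 kN·m
Superposition: R_A = 49 kN, M_A = 91 kN·m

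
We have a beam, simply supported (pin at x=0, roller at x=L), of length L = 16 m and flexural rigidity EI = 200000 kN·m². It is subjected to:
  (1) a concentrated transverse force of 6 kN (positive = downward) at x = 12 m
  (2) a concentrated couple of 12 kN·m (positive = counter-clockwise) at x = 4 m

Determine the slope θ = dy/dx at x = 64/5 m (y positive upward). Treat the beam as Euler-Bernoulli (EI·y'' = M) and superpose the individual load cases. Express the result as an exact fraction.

Load 1 — point force P=6 kN at a=12 m (b=L-a=4):
  θ_1 = -Pa(2L²-6Lx+3x²+a²)/(6LEI)  [x>a] = -6·12·(2·16²-6·16·(64/5)+3·(64/5)²+12²)/(6·16·200000) = 381/1250000 rad
Load 2 — applied couple M₀=12 kN·m at a=4 m (b=L-a=12):
  θ_2 = (M₀x²/(2L)-M₀(x-a)+C₁)/EI  [x>a] with C₁=M₀(3b²-L²)/(6L)=22 = (12·(64/5)²/(2·16)-12·((64/5)-4)+22)/200000 = -277/2500000 rad
Superposition: θ = Σ θ_i = 97/500000 rad ≈ 0.000194 rad

θ(64/5) = 97/500000 rad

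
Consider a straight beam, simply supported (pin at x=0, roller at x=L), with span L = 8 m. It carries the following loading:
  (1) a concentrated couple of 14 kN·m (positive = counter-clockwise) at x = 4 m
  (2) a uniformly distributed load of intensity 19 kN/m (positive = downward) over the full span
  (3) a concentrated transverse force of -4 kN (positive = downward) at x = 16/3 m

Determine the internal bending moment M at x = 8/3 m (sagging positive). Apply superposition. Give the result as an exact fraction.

M(8/3) = 1226/9 kN·m

Load 1 — applied couple M₀=14 kN·m at a=4 m (b=L-a=4):
  M_1 = M₀x/L  [x≤a] = 14·(8/3)/8 = 14/3 kN·m
Load 2 — uniform load w=19 kN/m over full span:
  M_2 = wx(L-x)/2 = 19·(8/3)·(8-(8/3))/2 = 1216/9 kN·m
Load 3 — point force P=-4 kN at a=16/3 m (b=L-a=8/3):
  M_3 = Pbx/L  [x≤a] = (-4)·(8/3)·(8/3)/8 = -32/9 kN·m
Superposition: M = Σ M_i = 1226/9 kN·m ≈ 136.222222 kN·m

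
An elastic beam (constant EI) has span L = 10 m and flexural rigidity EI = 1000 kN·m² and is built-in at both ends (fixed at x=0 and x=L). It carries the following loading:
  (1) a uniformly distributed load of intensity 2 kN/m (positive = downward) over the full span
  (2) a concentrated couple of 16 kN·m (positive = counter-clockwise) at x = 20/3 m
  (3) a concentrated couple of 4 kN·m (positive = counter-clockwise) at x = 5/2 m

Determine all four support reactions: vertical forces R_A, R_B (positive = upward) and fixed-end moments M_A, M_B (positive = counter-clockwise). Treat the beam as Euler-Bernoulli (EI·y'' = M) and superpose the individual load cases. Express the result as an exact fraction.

Load 1 — uniform load w=2 kN/m over full span:
  R_A = wL/2 = 2·10/2 = 10 kN
  M_A = wL²/12 = 2·10²/12 = 50/3 kN·m
  R_B = wL/2 = 2·10/2 = 10 kN
  M_B = -wL²/12 = -2·10²/12 = -50/3 kN·m
Load 2 — applied couple M₀=16 kN·m at a=20/3 m (b=L-a=10/3):
  R_A = 6M₀ab/L³ = 6·16·(20/3)·(10/3)/10³ = 32/15 kN
  M_A = M₀b(2a-b)/L² = 16·(10/3)·(2·(20/3)-(10/3))/10² = 16/3 kN·m
  R_B = -6M₀ab/L³ = -6·16·(20/3)·(10/3)/10³ = -32/15 kN
  M_B = M₀a(2b-a)/L² = 16·(20/3)·(2·(10/3)-(20/3))/10² = 0 kN·m
Load 3 — applied couple M₀=4 kN·m at a=5/2 m (b=L-a=15/2):
  R_A = 6M₀ab/L³ = 6·4·(5/2)·(15/2)/10³ = 9/20 kN
  M_A = M₀b(2a-b)/L² = 4·(15/2)·(2·(5/2)-(15/2))/10² = -3/4 kN·m
  R_B = -6M₀ab/L³ = -6·4·(5/2)·(15/2)/10³ = -9/20 kN
  M_B = M₀a(2b-a)/L² = 4·(5/2)·(2·(15/2)-(5/2))/10² = 5/4 kN·m
Superposition: R_A = 151/12 kN, M_A = 85/4 kN·m, R_B = 89/12 kN, M_B = -185/12 kN·m

R_A = 151/12 kN, M_A = 85/4 kN·m, R_B = 89/12 kN, M_B = -185/12 kN·m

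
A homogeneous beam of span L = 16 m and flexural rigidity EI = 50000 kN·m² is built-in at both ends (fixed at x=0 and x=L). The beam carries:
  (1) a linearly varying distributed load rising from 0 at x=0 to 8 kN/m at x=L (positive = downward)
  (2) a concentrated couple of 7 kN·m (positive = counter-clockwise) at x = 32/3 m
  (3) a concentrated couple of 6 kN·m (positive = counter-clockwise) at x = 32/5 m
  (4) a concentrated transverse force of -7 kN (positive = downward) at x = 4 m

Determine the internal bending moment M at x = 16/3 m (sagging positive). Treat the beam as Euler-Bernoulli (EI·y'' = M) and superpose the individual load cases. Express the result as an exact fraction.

Load 1 — triangular load w₀=8 kN/m (0→w₀ over full span):
  M_1 = 3w₀Lx/20 - w₀L²/30 - w₀x³/(6L) = 3·8·16·(16/3)/20 - 8·16²/30 - 8·(16/3)³/(6·16) = 8704/405 kN·m
Load 2 — applied couple M₀=7 kN·m at a=32/3 m (b=L-a=16/3):
  M_2 = R_Ax - M_A  [x≤a] with R_A=7/12, M_A=7/3 = (7/12)·(16/3) - (7/3) = 7/9 kN·m
Load 3 — applied couple M₀=6 kN·m at a=32/5 m (b=L-a=48/5):
  M_3 = R_Ax - M_A  [x≤a] with R_A=27/50, M_A=18/25 = (27/50)·(16/3) - (18/25) = 54/25 kN·m
Load 4 — point force P=-7 kN at a=4 m (b=L-a=12):
  M_4 = Pa²(a+3b)(L-x)/L³ - Pa²b/L²  [x>a] = (-7)·4²·(4+3·12)·(16-(16/3))/16³ - (-7)·4²·12/16² = -77/12 kN·m
Superposition: M = Σ M_i = 145901/8100 kN·m ≈ 18.012469 kN·m

M(16/3) = 145901/8100 kN·m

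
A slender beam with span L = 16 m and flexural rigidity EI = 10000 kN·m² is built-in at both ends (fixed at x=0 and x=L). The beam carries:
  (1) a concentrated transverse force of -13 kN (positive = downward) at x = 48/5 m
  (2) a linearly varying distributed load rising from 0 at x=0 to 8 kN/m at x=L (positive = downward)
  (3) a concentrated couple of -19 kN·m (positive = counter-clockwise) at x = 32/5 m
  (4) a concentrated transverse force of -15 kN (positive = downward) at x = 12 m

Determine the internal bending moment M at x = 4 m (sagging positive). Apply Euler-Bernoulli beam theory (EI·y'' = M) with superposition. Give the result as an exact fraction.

Load 1 — point force P=-13 kN at a=48/5 m (b=L-a=32/5):
  M_1 = Pb²(3a+b)x/L³ - Pab²/L²  [x≤a] = (-13)·(32/5)²·(3·(48/5)+(32/5))·4/16³ - (-13)·(48/5)·(32/5)²/16² = 208/125 kN·m
Load 2 — triangular load w₀=8 kN/m (0→w₀ over full span):
  M_2 = 3w₀Lx/20 - w₀L²/30 - w₀x³/(6L) = 3·8·16·4/20 - 8·16²/30 - 8·4³/(6·16) = 16/5 kN·m
Load 3 — applied couple M₀=-19 kN·m at a=32/5 m (b=L-a=48/5):
  M_3 = R_Ax - M_A  [x≤a] with R_A=-171/100, M_A=-57/25 = (-171/100)·4 - (-57/25) = -114/25 kN·m
Load 4 — point force P=-15 kN at a=12 m (b=L-a=4):
  M_4 = Pb²(3a+b)x/L³ - Pab²/L²  [x≤a] = (-15)·4²·(3·12+4)·4/16³ - (-15)·12·4²/16² = 15/8 kN·m
Superposition: M = Σ M_i = 2179/1000 kN·m ≈ 2.179000 kN·m

M(4) = 2179/1000 kN·m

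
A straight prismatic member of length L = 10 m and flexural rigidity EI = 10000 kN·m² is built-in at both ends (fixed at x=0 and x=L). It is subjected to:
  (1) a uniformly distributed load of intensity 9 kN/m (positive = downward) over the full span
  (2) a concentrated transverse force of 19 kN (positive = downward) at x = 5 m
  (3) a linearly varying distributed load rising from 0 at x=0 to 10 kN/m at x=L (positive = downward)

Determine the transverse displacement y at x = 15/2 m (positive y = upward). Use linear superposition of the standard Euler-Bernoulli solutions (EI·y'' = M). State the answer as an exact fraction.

Load 1 — uniform load w=9 kN/m over full span:
  y_1 = -wx²(L-x)²/(24EI) = -9·(15/2)²·(10-(15/2))²/(24·10000) = -27/2048 m
Load 2 — point force P=19 kN at a=5 m (b=L-a=5):
  y_2 = -Pa²(L-x)²(3bL-(3b+a)(L-x))/(6L³EI)  [x>a] = -19·5²·(10-(15/2))²·(3·5·10-(3·5+5)·(10-(15/2)))/(6·10³·10000) = -19/3840 m
Load 3 — triangular load w₀=10 kN/m (0→w₀ over full span):
  y_3 = -w₀x²(L-x)²(x+2L)/(120LEI) = -10·(15/2)²·(10-(15/2))²·((15/2)+2·10)/(120·10·10000) = -33/4096 m
Superposition: y = Σ y_i = -1609/61440 m ≈ -0.026188 m

y(15/2) = -1609/61440 m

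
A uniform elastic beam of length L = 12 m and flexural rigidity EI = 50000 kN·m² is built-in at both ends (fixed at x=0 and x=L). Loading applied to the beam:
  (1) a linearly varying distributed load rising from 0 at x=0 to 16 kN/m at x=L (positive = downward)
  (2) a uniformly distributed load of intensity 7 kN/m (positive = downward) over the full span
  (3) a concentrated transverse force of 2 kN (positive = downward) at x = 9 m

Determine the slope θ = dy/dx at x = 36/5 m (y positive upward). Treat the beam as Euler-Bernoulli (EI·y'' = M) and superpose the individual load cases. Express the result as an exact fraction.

θ(36/5) = 3618/1953125 rad

Load 1 — triangular load w₀=16 kN/m (0→w₀ over full span):
  θ_1 = -w₀(2x(L-x)(L-2x)(x+2L)+x²(L-x)²)/(120LEI) = -16·(2·(36/5)·(12-(36/5))·(12-2·(36/5))·((36/5)+2·12)+(36/5)²·(12-(36/5))²)/(120·12·50000) = 1728/1953125 rad
Load 2 — uniform load w=7 kN/m over full span:
  θ_2 = -wx(L-x)(L-2x)/(12EI) = -7·(36/5)·(12-(36/5))·(12-2·(36/5))/(12·50000) = 378/390625 rad
Load 3 — point force P=2 kN at a=9 m (b=L-a=3):
  θ_3 = -Pb²x(2aL-(3a+b)x)/(2L³EI)  [x≤a] = -2·3²·(36/5)·(2·9·12-(3·9+3)·(36/5))/(2·12³·50000) = 0 rad
Superposition: θ = Σ θ_i = 3618/1953125 rad ≈ 0.001852 rad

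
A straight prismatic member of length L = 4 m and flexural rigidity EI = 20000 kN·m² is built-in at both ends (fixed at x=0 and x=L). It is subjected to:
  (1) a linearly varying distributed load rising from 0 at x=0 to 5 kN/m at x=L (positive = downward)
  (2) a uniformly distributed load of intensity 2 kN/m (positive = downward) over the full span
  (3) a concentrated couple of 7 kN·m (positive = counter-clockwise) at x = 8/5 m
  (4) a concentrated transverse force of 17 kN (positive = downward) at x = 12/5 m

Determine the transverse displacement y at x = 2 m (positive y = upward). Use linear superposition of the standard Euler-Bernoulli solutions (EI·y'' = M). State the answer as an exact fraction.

Load 1 — triangular load w₀=5 kN/m (0→w₀ over full span):
  y_1 = -w₀x²(L-x)²(x+2L)/(120LEI) = -5·2²·(4-2)²·(2+2·4)/(120·4·20000) = -1/12000 m
Load 2 — uniform load w=2 kN/m over full span:
  y_2 = -wx²(L-x)²/(24EI) = -2·2²·(4-2)²/(24·20000) = -1/15000 m
Load 3 — applied couple M₀=7 kN·m at a=8/5 m (b=L-a=12/5):
  y_3 = (R_Ax³/6 - M_Ax²/2 - M₀(x-a)²/2)/EI  [x>a] with R_A=63/25, M_A=21/25 = ((63/25)·2³/6 - (21/25)·2²/2 - 7·(2-(8/5))²/2)/20000 = 7/125000 m
Load 4 — point force P=17 kN at a=12/5 m (b=L-a=8/5):
  y_4 = -Pb²x²(3aL-(3a+b)x)/(6L³EI)  [x≤a] = -17·(8/5)²·2²·(3·(12/5)·4-(3·(12/5)+(8/5))·2)/(6·4³·20000) = -119/468750 m
Superposition: y = Σ y_i = -2609/7500000 m ≈ -0.000348 m

y(2) = -2609/7500000 m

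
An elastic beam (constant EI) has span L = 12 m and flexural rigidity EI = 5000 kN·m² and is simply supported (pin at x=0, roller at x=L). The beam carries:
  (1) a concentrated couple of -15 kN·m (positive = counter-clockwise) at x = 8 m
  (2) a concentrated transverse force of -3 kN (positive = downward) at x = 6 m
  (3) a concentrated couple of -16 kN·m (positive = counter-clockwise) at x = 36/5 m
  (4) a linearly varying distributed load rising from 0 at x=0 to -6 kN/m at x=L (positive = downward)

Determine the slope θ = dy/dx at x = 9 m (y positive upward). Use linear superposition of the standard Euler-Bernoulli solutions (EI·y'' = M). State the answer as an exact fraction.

θ(9) = -76859/2000000 rad

Load 1 — applied couple M₀=-15 kN·m at a=8 m (b=L-a=4):
  θ_1 = (M₀x²/(2L)-M₀(x-a)+C₁)/EI  [x>a] with C₁=M₀(3b²-L²)/(6L)=20 = ((-15)·9²/(2·12)-(-15)·(9-8)+20)/5000 = -1/320 rad
Load 2 — point force P=-3 kN at a=6 m (b=L-a=6):
  θ_2 = -Pa(2L²-6Lx+3x²+a²)/(6LEI)  [x>a] = -(-3)·6·(2·12²-6·12·9+3·9²+6²)/(6·12·5000) = -81/20000 rad
Load 3 — applied couple M₀=-16 kN·m at a=36/5 m (b=L-a=24/5):
  θ_3 = (M₀x²/(2L)-M₀(x-a)+C₁)/EI  [x>a] with C₁=M₀(3b²-L²)/(6L)=416/25 = ((-16)·9²/(2·12)-(-16)·(9-(36/5))+(416/25))/5000 = -107/62500 rad
Load 4 — triangular load w₀=-6 kN/m (0→w₀ over full span):
  θ_4 = -w₀(7L⁴-30L²x²+15x⁴)/(360LEI) = -(-6)·(7·12⁴-30·12²·9²+15·9⁴)/(360·12·5000) = -11817/400000 rad
Superposition: θ = Σ θ_i = -76859/2000000 rad ≈ -0.038429 rad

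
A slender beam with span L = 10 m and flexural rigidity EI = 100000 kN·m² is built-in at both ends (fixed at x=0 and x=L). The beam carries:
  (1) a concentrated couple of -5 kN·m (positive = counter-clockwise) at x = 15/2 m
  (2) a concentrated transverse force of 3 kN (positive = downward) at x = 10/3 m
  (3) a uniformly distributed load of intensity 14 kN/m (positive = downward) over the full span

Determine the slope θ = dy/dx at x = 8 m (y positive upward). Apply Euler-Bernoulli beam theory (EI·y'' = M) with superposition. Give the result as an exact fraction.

θ(8) = 1007/900000 rad

Load 1 — applied couple M₀=-5 kN·m at a=15/2 m (b=L-a=5/2):
  θ_1 = (R_Ax²/2 - M_Ax - M₀(x-a))/EI  [x>a] with R_A=-9/16, M_A=-25/16 = ((-9/16)·8²/2 - (-25/16)·8 - (-5)·(8-(15/2)))/100000 = -3/100000 rad
Load 2 — point force P=3 kN at a=10/3 m (b=L-a=20/3):
  θ_2 = Pa²(L-x)(2bL-(3b+a)(L-x))/(2L³EI)  [x>a] = 3·(10/3)²·(10-8)·(2·(20/3)·10-(3·(20/3)+(10/3))·(10-8))/(2·10³·100000) = 13/450000 rad
Load 3 — uniform load w=14 kN/m over full span:
  θ_3 = -wx(L-x)(L-2x)/(12EI) = -14·8·(10-8)·(10-2·8)/(12·100000) = 7/6250 rad
Superposition: θ = Σ θ_i = 1007/900000 rad ≈ 0.001119 rad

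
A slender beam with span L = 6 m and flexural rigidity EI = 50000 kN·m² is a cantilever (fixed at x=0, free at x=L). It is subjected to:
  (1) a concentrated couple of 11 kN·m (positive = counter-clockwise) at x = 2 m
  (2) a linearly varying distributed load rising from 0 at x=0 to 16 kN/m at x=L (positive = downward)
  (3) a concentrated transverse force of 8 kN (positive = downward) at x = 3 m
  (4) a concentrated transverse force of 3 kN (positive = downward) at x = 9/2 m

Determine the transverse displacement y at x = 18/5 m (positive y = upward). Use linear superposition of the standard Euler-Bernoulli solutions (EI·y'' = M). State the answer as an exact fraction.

y(18/5) = -15389077/781250000 m

Load 1 — applied couple M₀=11 kN·m at a=2 m (b=L-a=4):
  y_1 = M₀a(2x-a)/(2EI)  [x>a] = 11·2·(2·(18/5)-2)/(2·50000) = 143/125000 m
Load 2 — triangular load w₀=16 kN/m (0→w₀ over full span):
  y_2 = (w₀Lx³/12-w₀L²x²/6-w₀x⁵/(120L))/EI = (16·6·(18/5)³/12-16·6²·(18/5)²/6-16·(18/5)⁵/(120·6))/50000 = -863622/48828125 m
Load 3 — point force P=8 kN at a=3 m (b=L-a=3):
  y_3 = -Pa²(3x-a)/(6EI)  [x>a] = -8·3²·(3·(18/5)-3)/(6·50000) = -117/62500 m
Load 4 — point force P=3 kN at a=9/2 m (b=L-a=3/2):
  y_4 = -Px²(3a-x)/(6EI)  [x≤a] = -3·(18/5)²·(3·(9/2)-(18/5))/(6·50000) = -8019/6250000 m
Superposition: y = Σ y_i = -15389077/781250000 m ≈ -0.019698 m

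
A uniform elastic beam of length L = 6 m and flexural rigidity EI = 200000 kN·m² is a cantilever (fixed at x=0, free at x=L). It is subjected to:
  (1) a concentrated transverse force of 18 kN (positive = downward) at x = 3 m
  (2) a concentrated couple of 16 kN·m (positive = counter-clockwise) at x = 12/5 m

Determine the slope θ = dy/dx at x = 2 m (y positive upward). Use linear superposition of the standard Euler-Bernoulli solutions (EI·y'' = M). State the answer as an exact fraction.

θ(2) = -1/5000 rad

Load 1 — point force P=18 kN at a=3 m (b=L-a=3):
  θ_1 = -Px(2a-x)/(2EI)  [x≤a] = -18·2·(2·3-2)/(2·200000) = -9/25000 rad
Load 2 — applied couple M₀=16 kN·m at a=12/5 m (b=L-a=18/5):
  θ_2 = M₀x/EI  [x≤a] = 16·2/200000 = 1/6250 rad
Superposition: θ = Σ θ_i = -1/5000 rad ≈ -0.000200 rad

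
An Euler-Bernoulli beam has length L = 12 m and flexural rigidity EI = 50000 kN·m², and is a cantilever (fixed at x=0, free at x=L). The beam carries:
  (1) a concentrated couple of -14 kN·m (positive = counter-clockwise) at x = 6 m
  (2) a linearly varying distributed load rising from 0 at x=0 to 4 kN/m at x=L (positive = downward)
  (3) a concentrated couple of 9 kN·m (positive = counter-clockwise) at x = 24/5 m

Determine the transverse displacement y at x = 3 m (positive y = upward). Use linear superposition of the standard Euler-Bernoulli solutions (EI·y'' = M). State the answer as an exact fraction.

y(3) = -31167/2000000 m

Load 1 — applied couple M₀=-14 kN·m at a=6 m (b=L-a=6):
  y_1 = M₀x²/(2EI)  [x≤a] = (-14)·3²/(2·50000) = -63/50000 m
Load 2 — triangular load w₀=4 kN/m (0→w₀ over full span):
  y_2 = (w₀Lx³/12-w₀L²x²/6-w₀x⁵/(120L))/EI = (4·12·3³/12-4·12²·3²/6-4·3⁵/(120·12))/50000 = -30267/2000000 m
Load 3 — applied couple M₀=9 kN·m at a=24/5 m (b=L-a=36/5):
  y_3 = M₀x²/(2EI)  [x≤a] = 9·3²/(2·50000) = 81/100000 m
Superposition: y = Σ y_i = -31167/2000000 m ≈ -0.015584 m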